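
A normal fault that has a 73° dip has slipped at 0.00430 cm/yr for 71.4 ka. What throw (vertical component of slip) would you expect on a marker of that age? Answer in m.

2.94 m

dip-slip = rate × time = 0.00430 cm/yr × 71.4 ka = 3.070 m
throw = dip-slip × sin(dip) = 3.070 × sin(73°) = 2.94 m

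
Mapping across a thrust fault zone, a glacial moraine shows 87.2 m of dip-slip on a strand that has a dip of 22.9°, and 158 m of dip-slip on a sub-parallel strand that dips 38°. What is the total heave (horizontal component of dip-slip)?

205 m

heave_A = 87.2 × cos(22.9°) = 80.33 m
heave_B = 158 × cos(38°) = 124.5 m
total = 80.33 + 124.5 = 205 m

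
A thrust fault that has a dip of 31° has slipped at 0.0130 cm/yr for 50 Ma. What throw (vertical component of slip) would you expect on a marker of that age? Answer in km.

dip-slip = rate × time = 0.0130 cm/yr × 50 Ma = 6500 m
throw = dip-slip × sin(dip) = 6500 × sin(31°) = 3350 m = 3.35 km

3.35 km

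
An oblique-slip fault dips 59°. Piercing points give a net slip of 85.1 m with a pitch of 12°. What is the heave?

dip-slip = net slip × sin(rake) = 85.1 m × sin(12°) = 17.69 m
heave = dip-slip × cos(dip) = 17.69 × cos(59°) = 9.11 m

9.11 m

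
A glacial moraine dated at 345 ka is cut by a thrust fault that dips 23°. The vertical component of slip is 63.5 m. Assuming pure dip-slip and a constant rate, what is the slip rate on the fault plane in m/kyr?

dip-slip = throw / sin(dip) = 63.5 m / sin(23°) = 162.5 m
rate = 162.5 m / 345 ka = 0.000471 m/yr = 0.471 m/kyr

0.471 m/kyr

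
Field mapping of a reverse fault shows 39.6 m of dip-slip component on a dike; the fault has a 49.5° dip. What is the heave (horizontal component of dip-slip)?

heave = dip-slip × cos(dip) = 39.6 m × cos(49.5°) = 25.7 m

25.7 m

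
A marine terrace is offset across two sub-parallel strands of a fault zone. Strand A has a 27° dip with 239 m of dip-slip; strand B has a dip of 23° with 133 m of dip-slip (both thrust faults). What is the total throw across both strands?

throw_A = 239 × sin(27°) = 108.5 m
throw_B = 133 × sin(23°) = 51.97 m
total = 108.5 + 51.97 = 160 m

160 m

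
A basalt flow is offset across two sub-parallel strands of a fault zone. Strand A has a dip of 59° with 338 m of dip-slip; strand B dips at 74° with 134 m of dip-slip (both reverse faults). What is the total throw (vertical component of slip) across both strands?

throw_A = 338 × sin(59°) = 289.7 m
throw_B = 134 × sin(74°) = 128.8 m
total = 289.7 + 128.8 = 419 m

419 m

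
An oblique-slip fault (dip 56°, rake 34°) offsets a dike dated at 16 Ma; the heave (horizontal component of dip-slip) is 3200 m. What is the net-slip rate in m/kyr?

dip-slip = heave / cos(dip) = 3200 / cos(56°) = 5723 m
net slip = dip-slip / sin(rake) = 5723 / sin(34°) = 10230 m
rate = 10230 m / 16 Ma = 0.000640 m/yr = 0.640 m/kyr

0.640 m/kyr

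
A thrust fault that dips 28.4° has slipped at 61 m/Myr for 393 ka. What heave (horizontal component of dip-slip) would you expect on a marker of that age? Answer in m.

dip-slip = rate × time = 61 m/Myr × 393 ka = 23.97 m
heave = dip-slip × cos(dip) = 23.97 × cos(28.4°) = 21.1 m

21.1 m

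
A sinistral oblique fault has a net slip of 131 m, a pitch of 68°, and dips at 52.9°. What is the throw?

96.9 m

dip-slip = net slip × sin(rake) = 131 m × sin(68°) = 121.5 m
throw = dip-slip × sin(dip) = 121.5 × sin(52.9°) = 96.9 m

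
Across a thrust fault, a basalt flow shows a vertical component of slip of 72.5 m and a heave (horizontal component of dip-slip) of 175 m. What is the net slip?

189 m

net slip = √(throw² + heave²) = √(72.5² + 175²) = 189 m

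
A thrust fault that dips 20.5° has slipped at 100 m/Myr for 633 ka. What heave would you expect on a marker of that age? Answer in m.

dip-slip = rate × time = 100 m/Myr × 633 ka = 63.30 m
heave = dip-slip × cos(dip) = 63.30 × cos(20.5°) = 59.3 m

59.3 m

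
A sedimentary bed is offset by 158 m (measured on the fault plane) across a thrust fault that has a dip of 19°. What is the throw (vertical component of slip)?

throw = dip-slip × sin(dip) = 158 m × sin(19°) = 51.4 m

51.4 m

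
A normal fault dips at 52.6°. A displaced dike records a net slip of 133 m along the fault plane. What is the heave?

heave = dip-slip × cos(dip) = 133 m × cos(52.6°) = 80.8 m

80.8 m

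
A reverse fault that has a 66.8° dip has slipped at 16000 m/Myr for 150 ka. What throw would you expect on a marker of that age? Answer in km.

2.21 km

dip-slip = rate × time = 16000 m/Myr × 150 ka = 2400 m
throw = dip-slip × sin(dip) = 2400 × sin(66.8°) = 2210 m = 2.21 km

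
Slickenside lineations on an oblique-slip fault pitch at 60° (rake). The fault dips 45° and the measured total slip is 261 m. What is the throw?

dip-slip = net slip × sin(rake) = 261 m × sin(60°) = 226 m
throw = dip-slip × sin(dip) = 226 × sin(45°) = 160 m

160 m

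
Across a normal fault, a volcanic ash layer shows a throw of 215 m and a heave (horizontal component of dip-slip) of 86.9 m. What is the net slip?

232 m

net slip = √(throw² + heave²) = √(215² + 86.9²) = 232 m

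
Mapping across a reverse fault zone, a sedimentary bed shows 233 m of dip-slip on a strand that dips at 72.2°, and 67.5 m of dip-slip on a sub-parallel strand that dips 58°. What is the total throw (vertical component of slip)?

279 m

throw_A = 233 × sin(72.2°) = 221.8 m
throw_B = 67.5 × sin(58°) = 57.24 m
total = 221.8 + 57.24 = 279 m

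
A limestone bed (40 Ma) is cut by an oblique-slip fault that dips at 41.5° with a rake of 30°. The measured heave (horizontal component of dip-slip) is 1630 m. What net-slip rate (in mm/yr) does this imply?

dip-slip = heave / cos(dip) = 1630 / cos(41.5°) = 2176 m
net slip = dip-slip / sin(rake) = 2176 / sin(30°) = 4353 m
rate = 4353 m / 40 Ma = 0.000109 m/yr = 0.109 mm/yr

0.109 mm/yr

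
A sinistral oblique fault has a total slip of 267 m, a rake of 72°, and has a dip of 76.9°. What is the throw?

dip-slip = net slip × sin(rake) = 267 m × sin(72°) = 253.9 m
throw = dip-slip × sin(dip) = 253.9 × sin(76.9°) = 247 m

247 m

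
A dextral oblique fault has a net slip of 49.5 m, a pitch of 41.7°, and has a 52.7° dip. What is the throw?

26.2 m

dip-slip = net slip × sin(rake) = 49.5 m × sin(41.7°) = 32.93 m
throw = dip-slip × sin(dip) = 32.93 × sin(52.7°) = 26.2 m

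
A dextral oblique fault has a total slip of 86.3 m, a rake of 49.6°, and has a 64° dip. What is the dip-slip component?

dip-slip = net slip × sin(rake) = 86.3 m × sin(49.6°) = 65.7 m

65.7 m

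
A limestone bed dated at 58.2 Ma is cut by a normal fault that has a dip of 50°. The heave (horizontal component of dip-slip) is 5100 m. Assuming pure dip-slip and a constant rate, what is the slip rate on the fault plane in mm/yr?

0.136 mm/yr

dip-slip = heave / cos(dip) = 5100 m / cos(50°) = 7934 m
rate = 7934 m / 58.2 Ma = 0.000136 m/yr = 0.136 mm/yr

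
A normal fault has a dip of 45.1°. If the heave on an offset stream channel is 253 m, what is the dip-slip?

358 m

dip-slip = heave / cos(dip) = 253 / cos(45.1°) = 358 m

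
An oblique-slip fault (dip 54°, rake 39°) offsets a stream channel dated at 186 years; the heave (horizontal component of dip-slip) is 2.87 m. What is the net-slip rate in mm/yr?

dip-slip = heave / cos(dip) = 2.87 / cos(54°) = 4.883 m
net slip = dip-slip / sin(rake) = 4.883 / sin(39°) = 7.759 m
rate = 7.759 m / 186 years = 0.0417 m/yr = 41.7 mm/yr

41.7 mm/yr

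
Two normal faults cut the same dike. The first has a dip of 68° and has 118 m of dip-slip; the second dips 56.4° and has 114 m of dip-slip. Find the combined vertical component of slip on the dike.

throw_A = 118 × sin(68°) = 109.4 m
throw_B = 114 × sin(56.4°) = 94.95 m
total = 109.4 + 94.95 = 204 m

204 m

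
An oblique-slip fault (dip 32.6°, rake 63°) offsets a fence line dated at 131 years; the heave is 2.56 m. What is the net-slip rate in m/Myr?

26000 m/Myr

dip-slip = heave / cos(dip) = 2.56 / cos(32.6°) = 3.039 m
net slip = dip-slip / sin(rake) = 3.039 / sin(63°) = 3.410 m
rate = 3.410 m / 131 years = 0.0260 m/yr = 26000 m/Myr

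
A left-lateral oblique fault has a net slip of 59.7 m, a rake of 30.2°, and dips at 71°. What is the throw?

28.4 m

dip-slip = net slip × sin(rake) = 59.7 m × sin(30.2°) = 30.03 m
throw = dip-slip × sin(dip) = 30.03 × sin(71°) = 28.4 m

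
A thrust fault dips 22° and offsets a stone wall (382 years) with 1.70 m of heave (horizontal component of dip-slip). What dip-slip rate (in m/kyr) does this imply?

4.80 m/kyr

dip-slip = heave / cos(dip) = 1.70 m / cos(22°) = 1.834 m
rate = 1.834 m / 382 years = 0.00480 m/yr = 4.80 m/kyr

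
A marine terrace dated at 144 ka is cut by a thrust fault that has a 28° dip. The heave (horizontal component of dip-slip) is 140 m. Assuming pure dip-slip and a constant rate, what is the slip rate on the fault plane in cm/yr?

dip-slip = heave / cos(dip) = 140 m / cos(28°) = 158.6 m
rate = 158.6 m / 144 ka = 0.00110 m/yr = 0.110 cm/yr

0.110 cm/yr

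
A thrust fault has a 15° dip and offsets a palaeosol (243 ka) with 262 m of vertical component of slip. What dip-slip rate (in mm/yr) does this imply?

dip-slip = throw / sin(dip) = 262 m / sin(15°) = 1012 m
rate = 1012 m / 243 ka = 0.00417 m/yr = 4.17 mm/yr

4.17 mm/yr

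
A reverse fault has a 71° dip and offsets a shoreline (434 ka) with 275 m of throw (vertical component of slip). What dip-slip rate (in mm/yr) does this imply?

dip-slip = throw / sin(dip) = 275 m / sin(71°) = 290.8 m
rate = 290.8 m / 434 ka = 0.000670 m/yr = 0.670 mm/yr

0.670 mm/yr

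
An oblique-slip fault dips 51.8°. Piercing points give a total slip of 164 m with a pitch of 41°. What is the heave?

66.5 m

dip-slip = net slip × sin(rake) = 164 m × sin(41°) = 107.6 m
heave = dip-slip × cos(dip) = 107.6 × cos(51.8°) = 66.5 m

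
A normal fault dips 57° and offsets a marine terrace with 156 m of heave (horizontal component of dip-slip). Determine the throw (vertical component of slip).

240 m

throw = heave × tan(dip) = 156 × tan(57°) = 240 m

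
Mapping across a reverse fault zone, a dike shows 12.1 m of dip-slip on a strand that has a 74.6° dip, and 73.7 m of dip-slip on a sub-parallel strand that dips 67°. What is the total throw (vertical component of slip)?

79.5 m

throw_A = 12.1 × sin(74.6°) = 11.67 m
throw_B = 73.7 × sin(67°) = 67.84 m
total = 11.67 + 67.84 = 79.5 m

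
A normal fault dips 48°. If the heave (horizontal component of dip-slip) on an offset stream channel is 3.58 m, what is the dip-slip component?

dip-slip = heave / cos(dip) = 3.58 / cos(48°) = 5.35 m

5.35 m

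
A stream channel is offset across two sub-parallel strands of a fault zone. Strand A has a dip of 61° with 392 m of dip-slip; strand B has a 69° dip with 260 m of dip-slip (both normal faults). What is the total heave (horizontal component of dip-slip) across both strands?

283 m

heave_A = 392 × cos(61°) = 190 m
heave_B = 260 × cos(69°) = 93.18 m
total = 190 + 93.18 = 283 m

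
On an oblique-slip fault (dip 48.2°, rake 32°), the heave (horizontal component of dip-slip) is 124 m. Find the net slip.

351 m

dip-slip = heave / cos(dip) = 124 / cos(48.2°) = 186 m
net slip = dip-slip / sin(rake) = 186 / sin(32°) = 351 m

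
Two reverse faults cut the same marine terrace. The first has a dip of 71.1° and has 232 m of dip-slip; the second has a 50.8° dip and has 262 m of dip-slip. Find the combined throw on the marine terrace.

423 m

throw_A = 232 × sin(71.1°) = 219.5 m
throw_B = 262 × sin(50.8°) = 203 m
total = 219.5 + 203 = 423 m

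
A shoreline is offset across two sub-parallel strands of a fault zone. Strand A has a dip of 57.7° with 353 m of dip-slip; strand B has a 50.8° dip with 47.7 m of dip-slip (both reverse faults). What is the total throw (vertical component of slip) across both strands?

throw_A = 353 × sin(57.7°) = 298.4 m
throw_B = 47.7 × sin(50.8°) = 36.96 m
total = 298.4 + 36.96 = 335 m

335 m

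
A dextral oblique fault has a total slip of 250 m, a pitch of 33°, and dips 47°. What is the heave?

dip-slip = net slip × sin(rake) = 250 m × sin(33°) = 136.2 m
heave = dip-slip × cos(dip) = 136.2 × cos(47°) = 92.9 m

92.9 m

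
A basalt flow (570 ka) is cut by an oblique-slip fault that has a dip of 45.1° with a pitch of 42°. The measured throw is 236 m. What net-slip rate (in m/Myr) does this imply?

874 m/Myr

dip-slip = throw / sin(dip) = 236 / sin(45.1°) = 333.2 m
net slip = dip-slip / sin(rake) = 333.2 / sin(42°) = 497.9 m
rate = 497.9 m / 570 ka = 0.000874 m/yr = 874 m/Myr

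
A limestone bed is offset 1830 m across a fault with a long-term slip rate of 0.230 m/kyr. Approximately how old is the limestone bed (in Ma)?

age = offset / rate = 1830 m / (0.230 m/kyr) = 7.96e+06 yr = 7.96 Ma

7.96 Ma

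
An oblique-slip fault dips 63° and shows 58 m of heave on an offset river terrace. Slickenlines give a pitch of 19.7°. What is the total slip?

379 m

dip-slip = heave / cos(dip) = 58 / cos(63°) = 127.8 m
net slip = dip-slip / sin(rake) = 127.8 / sin(19.7°) = 379 m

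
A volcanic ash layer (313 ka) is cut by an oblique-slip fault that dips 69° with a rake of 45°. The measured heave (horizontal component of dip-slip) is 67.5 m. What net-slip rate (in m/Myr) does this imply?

dip-slip = heave / cos(dip) = 67.5 / cos(69°) = 188.4 m
net slip = dip-slip / sin(rake) = 188.4 / sin(45°) = 266.4 m
rate = 266.4 m / 313 ka = 0.000851 m/yr = 851 m/Myr

851 m/Myr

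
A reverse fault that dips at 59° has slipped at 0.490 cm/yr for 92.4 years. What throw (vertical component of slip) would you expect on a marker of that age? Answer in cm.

dip-slip = rate × time = 0.490 cm/yr × 92.4 years = 0.4528 m
throw = dip-slip × sin(dip) = 0.4528 × sin(59°) = 0.388 m = 38.8 cm

38.8 cm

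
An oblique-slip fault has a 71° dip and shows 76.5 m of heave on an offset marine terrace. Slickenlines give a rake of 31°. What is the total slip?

456 m

dip-slip = heave / cos(dip) = 76.5 / cos(71°) = 235 m
net slip = dip-slip / sin(rake) = 235 / sin(31°) = 456 m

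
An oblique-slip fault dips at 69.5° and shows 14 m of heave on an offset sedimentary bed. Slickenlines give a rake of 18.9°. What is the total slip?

123 m

dip-slip = heave / cos(dip) = 14 / cos(69.5°) = 39.98 m
net slip = dip-slip / sin(rake) = 39.98 / sin(18.9°) = 123 m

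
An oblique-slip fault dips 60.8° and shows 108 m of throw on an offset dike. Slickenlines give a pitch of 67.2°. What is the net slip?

134 m

dip-slip = throw / sin(dip) = 108 / sin(60.8°) = 123.7 m
net slip = dip-slip / sin(rake) = 123.7 / sin(67.2°) = 134 m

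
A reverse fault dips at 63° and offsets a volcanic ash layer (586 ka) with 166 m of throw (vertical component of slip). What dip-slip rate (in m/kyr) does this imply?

dip-slip = throw / sin(dip) = 166 m / sin(63°) = 186.3 m
rate = 186.3 m / 586 ka = 0.000318 m/yr = 0.318 m/kyr

0.318 m/kyr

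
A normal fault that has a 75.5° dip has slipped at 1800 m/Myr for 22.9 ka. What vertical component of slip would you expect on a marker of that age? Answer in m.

dip-slip = rate × time = 1800 m/Myr × 22.9 ka = 41.22 m
throw = dip-slip × sin(dip) = 41.22 × sin(75.5°) = 39.9 m

39.9 m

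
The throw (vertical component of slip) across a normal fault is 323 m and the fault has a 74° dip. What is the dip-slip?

dip-slip = throw / sin(dip) = 323 / sin(74°) = 336 m

336 m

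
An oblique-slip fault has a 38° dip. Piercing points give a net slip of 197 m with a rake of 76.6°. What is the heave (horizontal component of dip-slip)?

dip-slip = net slip × sin(rake) = 197 m × sin(76.6°) = 191.6 m
heave = dip-slip × cos(dip) = 191.6 × cos(38°) = 151 m

151 m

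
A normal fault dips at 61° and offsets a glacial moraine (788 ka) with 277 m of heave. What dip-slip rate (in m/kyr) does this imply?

dip-slip = heave / cos(dip) = 277 m / cos(61°) = 571.4 m
rate = 571.4 m / 788 ka = 0.000725 m/yr = 0.725 m/kyr

0.725 m/kyr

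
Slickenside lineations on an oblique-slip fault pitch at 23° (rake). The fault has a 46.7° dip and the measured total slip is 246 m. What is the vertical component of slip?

70 m

dip-slip = net slip × sin(rake) = 246 m × sin(23°) = 96.12 m
throw = dip-slip × sin(dip) = 96.12 × sin(46.7°) = 70 m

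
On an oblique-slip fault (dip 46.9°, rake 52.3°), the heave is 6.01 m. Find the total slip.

11.1 m

dip-slip = heave / cos(dip) = 6.01 / cos(46.9°) = 8.796 m
net slip = dip-slip / sin(rake) = 8.796 / sin(52.3°) = 11.1 m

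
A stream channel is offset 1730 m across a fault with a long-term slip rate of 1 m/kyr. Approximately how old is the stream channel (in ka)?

1730 ka

age = offset / rate = 1730 m / (1 m/kyr) = 1.73e+06 yr = 1730 ka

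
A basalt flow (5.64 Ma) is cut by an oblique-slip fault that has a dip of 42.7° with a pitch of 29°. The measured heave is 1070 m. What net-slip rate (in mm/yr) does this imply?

dip-slip = heave / cos(dip) = 1070 / cos(42.7°) = 1456 m
net slip = dip-slip / sin(rake) = 1456 / sin(29°) = 3003 m
rate = 3003 m / 5.64 Ma = 0.000532 m/yr = 0.532 mm/yr

0.532 mm/yr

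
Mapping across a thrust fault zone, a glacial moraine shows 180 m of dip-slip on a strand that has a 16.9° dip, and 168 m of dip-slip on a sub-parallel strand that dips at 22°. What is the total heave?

328 m

heave_A = 180 × cos(16.9°) = 172.2 m
heave_B = 168 × cos(22°) = 155.8 m
total = 172.2 + 155.8 = 328 m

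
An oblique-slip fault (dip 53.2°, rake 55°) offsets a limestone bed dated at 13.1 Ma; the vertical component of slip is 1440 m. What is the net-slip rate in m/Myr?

dip-slip = throw / sin(dip) = 1440 / sin(53.2°) = 1798 m
net slip = dip-slip / sin(rake) = 1798 / sin(55°) = 2195 m
rate = 2195 m / 13.1 Ma = 0.000168 m/yr = 168 m/Myr

168 m/Myr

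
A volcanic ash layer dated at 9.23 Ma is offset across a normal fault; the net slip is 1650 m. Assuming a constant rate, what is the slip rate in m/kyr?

0.179 m/kyr

rate = 1650 m / 9.23 Ma = 0.000179 m/yr = 0.179 m/kyr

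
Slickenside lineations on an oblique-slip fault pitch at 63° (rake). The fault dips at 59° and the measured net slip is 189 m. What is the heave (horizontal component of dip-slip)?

dip-slip = net slip × sin(rake) = 189 m × sin(63°) = 168.4 m
heave = dip-slip × cos(dip) = 168.4 × cos(59°) = 86.7 m

86.7 m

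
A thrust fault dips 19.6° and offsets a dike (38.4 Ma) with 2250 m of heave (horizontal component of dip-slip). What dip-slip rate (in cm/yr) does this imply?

0.00622 cm/yr

dip-slip = heave / cos(dip) = 2250 m / cos(19.6°) = 2388 m
rate = 2388 m / 38.4 Ma = 0.0000622 m/yr = 0.00622 cm/yr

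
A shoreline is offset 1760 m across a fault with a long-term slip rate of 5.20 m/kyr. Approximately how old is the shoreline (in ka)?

age = offset / rate = 1760 m / (5.20 m/kyr) = 338000 yr = 338 ka

338 ka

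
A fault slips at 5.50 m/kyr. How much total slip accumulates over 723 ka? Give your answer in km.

3.98 km

slip = rate × time = 5.50 m/kyr × 723 ka = 3980 m = 3.98 km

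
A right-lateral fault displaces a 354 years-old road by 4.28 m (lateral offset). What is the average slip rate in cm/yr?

rate = 4.28 m / 354 years = 0.0121 m/yr = 1.21 cm/yr

1.21 cm/yr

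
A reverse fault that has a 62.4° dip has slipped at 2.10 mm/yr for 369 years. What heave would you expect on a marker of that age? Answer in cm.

35.9 cm

dip-slip = rate × time = 2.10 mm/yr × 369 years = 0.7749 m
heave = dip-slip × cos(dip) = 0.7749 × cos(62.4°) = 0.359 m = 35.9 cm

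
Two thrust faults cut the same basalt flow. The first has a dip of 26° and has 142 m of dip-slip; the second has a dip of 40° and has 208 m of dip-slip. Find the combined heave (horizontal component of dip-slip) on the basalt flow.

heave_A = 142 × cos(26°) = 127.6 m
heave_B = 208 × cos(40°) = 159.3 m
total = 127.6 + 159.3 = 287 m

287 m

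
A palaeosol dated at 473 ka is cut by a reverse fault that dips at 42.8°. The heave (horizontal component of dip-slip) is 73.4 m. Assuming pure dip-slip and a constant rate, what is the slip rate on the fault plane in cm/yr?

dip-slip = heave / cos(dip) = 73.4 m / cos(42.8°) = 100 m
rate = 100 m / 473 ka = 0.000211 m/yr = 0.0211 cm/yr

0.0211 cm/yr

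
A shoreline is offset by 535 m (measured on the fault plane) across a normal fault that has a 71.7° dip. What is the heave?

heave = dip-slip × cos(dip) = 535 m × cos(71.7°) = 168 m

168 m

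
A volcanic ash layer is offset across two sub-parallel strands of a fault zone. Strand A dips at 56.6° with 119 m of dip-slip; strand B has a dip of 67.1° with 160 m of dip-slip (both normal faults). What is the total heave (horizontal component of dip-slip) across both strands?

128 m

heave_A = 119 × cos(56.6°) = 65.51 m
heave_B = 160 × cos(67.1°) = 62.26 m
total = 65.51 + 62.26 = 128 m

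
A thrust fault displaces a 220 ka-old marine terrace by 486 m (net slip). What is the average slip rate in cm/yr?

rate = 486 m / 220 ka = 0.00221 m/yr = 0.221 cm/yr

0.221 cm/yr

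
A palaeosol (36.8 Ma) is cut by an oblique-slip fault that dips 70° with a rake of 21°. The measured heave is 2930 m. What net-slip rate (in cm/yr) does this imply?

dip-slip = heave / cos(dip) = 2930 / cos(70°) = 8567 m
net slip = dip-slip / sin(rake) = 8567 / sin(21°) = 23900 m
rate = 23900 m / 36.8 Ma = 0.000650 m/yr = 0.0650 cm/yr

0.0650 cm/yr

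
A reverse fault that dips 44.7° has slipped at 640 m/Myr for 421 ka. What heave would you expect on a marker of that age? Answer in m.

192 m

dip-slip = rate × time = 640 m/Myr × 421 ka = 269.4 m
heave = dip-slip × cos(dip) = 269.4 × cos(44.7°) = 192 m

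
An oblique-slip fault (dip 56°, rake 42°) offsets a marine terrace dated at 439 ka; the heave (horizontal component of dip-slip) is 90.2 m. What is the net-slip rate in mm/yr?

dip-slip = heave / cos(dip) = 90.2 / cos(56°) = 161.3 m
net slip = dip-slip / sin(rake) = 161.3 / sin(42°) = 241.1 m
rate = 241.1 m / 439 ka = 0.000549 m/yr = 0.549 mm/yr

0.549 mm/yr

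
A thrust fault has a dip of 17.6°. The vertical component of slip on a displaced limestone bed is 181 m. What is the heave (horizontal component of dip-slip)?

heave = throw / tan(dip) = 181 / tan(17.6°) = 571 m

571 m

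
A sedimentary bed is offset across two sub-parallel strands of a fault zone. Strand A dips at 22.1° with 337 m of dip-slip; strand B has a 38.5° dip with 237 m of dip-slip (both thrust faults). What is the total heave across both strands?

heave_A = 337 × cos(22.1°) = 312.2 m
heave_B = 237 × cos(38.5°) = 185.5 m
total = 312.2 + 185.5 = 498 m

498 m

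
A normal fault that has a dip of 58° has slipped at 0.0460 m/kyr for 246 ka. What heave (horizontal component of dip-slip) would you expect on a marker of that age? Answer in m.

6 m

dip-slip = rate × time = 0.0460 m/kyr × 246 ka = 11.32 m
heave = dip-slip × cos(dip) = 11.32 × cos(58°) = 6 m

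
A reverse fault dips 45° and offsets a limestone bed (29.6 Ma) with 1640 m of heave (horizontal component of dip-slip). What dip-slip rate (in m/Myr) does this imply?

dip-slip = heave / cos(dip) = 1640 m / cos(45°) = 2319 m
rate = 2319 m / 29.6 Ma = 0.0000784 m/yr = 78.4 m/Myr

78.4 m/Myr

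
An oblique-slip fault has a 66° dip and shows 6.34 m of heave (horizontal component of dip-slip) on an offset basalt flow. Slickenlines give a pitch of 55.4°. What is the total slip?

dip-slip = heave / cos(dip) = 6.34 / cos(66°) = 15.59 m
net slip = dip-slip / sin(rake) = 15.59 / sin(55.4°) = 18.9 m

18.9 m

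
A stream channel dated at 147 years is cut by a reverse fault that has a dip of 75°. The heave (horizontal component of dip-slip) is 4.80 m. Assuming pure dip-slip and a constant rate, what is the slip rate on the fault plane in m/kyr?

dip-slip = heave / cos(dip) = 4.80 m / cos(75°) = 18.55 m
rate = 18.55 m / 147 years = 0.126 m/yr = 126 m/kyr

126 m/kyr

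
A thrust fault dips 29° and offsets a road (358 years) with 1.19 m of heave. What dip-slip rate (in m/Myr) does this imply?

dip-slip = heave / cos(dip) = 1.19 m / cos(29°) = 1.361 m
rate = 1.361 m / 358 years = 0.00380 m/yr = 3800 m/Myr

3800 m/Myr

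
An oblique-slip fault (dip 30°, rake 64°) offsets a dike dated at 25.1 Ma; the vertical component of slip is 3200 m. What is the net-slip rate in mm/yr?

0.284 mm/yr

dip-slip = throw / sin(dip) = 3200 / sin(30°) = 6400 m
net slip = dip-slip / sin(rake) = 6400 / sin(64°) = 7121 m
rate = 7121 m / 25.1 Ma = 0.000284 m/yr = 0.284 mm/yr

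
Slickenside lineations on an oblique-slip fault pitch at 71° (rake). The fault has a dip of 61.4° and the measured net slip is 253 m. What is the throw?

dip-slip = net slip × sin(rake) = 253 m × sin(71°) = 239.2 m
throw = dip-slip × sin(dip) = 239.2 × sin(61.4°) = 210 m

210 m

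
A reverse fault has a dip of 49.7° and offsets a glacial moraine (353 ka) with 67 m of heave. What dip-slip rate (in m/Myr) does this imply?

293 m/Myr

dip-slip = heave / cos(dip) = 67 m / cos(49.7°) = 103.6 m
rate = 103.6 m / 353 ka = 0.000293 m/yr = 293 m/Myr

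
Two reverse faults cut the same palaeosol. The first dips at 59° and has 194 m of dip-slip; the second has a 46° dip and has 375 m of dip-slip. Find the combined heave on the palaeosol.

360 m

heave_A = 194 × cos(59°) = 99.92 m
heave_B = 375 × cos(46°) = 260.5 m
total = 99.92 + 260.5 = 360 m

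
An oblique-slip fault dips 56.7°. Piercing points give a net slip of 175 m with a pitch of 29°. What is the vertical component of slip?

dip-slip = net slip × sin(rake) = 175 m × sin(29°) = 84.84 m
throw = dip-slip × sin(dip) = 84.84 × sin(56.7°) = 70.9 m

70.9 m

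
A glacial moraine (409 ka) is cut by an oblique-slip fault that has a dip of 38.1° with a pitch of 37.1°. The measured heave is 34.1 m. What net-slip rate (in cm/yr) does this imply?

dip-slip = heave / cos(dip) = 34.1 / cos(38.1°) = 43.33 m
net slip = dip-slip / sin(rake) = 43.33 / sin(37.1°) = 71.84 m
rate = 71.84 m / 409 ka = 0.000176 m/yr = 0.0176 cm/yr

0.0176 cm/yr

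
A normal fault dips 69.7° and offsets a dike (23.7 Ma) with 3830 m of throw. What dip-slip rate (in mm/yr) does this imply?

0.172 mm/yr

dip-slip = throw / sin(dip) = 3830 m / sin(69.7°) = 4084 m
rate = 4084 m / 23.7 Ma = 0.000172 m/yr = 0.172 mm/yr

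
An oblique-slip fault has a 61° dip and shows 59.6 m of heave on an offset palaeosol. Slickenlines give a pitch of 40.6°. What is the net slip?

dip-slip = heave / cos(dip) = 59.6 / cos(61°) = 122.9 m
net slip = dip-slip / sin(rake) = 122.9 / sin(40.6°) = 189 m

189 m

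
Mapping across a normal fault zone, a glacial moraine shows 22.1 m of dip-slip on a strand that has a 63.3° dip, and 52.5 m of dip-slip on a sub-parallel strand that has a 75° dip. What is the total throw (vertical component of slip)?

throw_A = 22.1 × sin(63.3°) = 19.74 m
throw_B = 52.5 × sin(75°) = 50.71 m
total = 19.74 + 50.71 = 70.5 m

70.5 m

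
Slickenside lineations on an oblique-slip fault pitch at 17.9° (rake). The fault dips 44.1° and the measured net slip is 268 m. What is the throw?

57.3 m

dip-slip = net slip × sin(rake) = 268 m × sin(17.9°) = 82.37 m
throw = dip-slip × sin(dip) = 82.37 × sin(44.1°) = 57.3 m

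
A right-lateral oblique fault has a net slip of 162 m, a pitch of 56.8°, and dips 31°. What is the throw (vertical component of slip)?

dip-slip = net slip × sin(rake) = 162 m × sin(56.8°) = 135.6 m
throw = dip-slip × sin(dip) = 135.6 × sin(31°) = 69.8 m

69.8 m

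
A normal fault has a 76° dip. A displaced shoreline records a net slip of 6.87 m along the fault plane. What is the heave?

heave = dip-slip × cos(dip) = 6.87 m × cos(76°) = 1.66 m

1.66 m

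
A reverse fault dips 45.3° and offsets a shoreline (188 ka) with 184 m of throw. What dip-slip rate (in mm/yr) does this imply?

dip-slip = throw / sin(dip) = 184 m / sin(45.3°) = 258.9 m
rate = 258.9 m / 188 ka = 0.00138 m/yr = 1.38 mm/yr

1.38 mm/yr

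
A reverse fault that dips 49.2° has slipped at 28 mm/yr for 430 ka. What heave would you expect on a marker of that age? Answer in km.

dip-slip = rate × time = 28 mm/yr × 430 ka = 12040 m
heave = dip-slip × cos(dip) = 12040 × cos(49.2°) = 7870 m = 7.87 km

7.87 km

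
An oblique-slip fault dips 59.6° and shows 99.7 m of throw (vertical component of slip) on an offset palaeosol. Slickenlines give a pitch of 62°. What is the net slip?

131 m

dip-slip = throw / sin(dip) = 99.7 / sin(59.6°) = 115.6 m
net slip = dip-slip / sin(rake) = 115.6 / sin(62°) = 131 m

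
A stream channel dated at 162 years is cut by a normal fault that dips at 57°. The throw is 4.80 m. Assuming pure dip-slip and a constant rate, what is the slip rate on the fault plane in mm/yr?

35.3 mm/yr

dip-slip = throw / sin(dip) = 4.80 m / sin(57°) = 5.723 m
rate = 5.723 m / 162 years = 0.0353 m/yr = 35.3 mm/yr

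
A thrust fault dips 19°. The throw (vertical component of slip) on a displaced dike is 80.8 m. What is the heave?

235 m

heave = throw / tan(dip) = 80.8 / tan(19°) = 235 m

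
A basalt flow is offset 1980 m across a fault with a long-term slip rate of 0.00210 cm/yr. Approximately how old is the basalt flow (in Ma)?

age = offset / rate = 1980 m / (0.00210 cm/yr) = 9.43e+07 yr = 94.3 Ma

94.3 Ma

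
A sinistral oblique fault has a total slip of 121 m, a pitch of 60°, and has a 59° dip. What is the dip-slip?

105 m

dip-slip = net slip × sin(rake) = 121 m × sin(60°) = 105 m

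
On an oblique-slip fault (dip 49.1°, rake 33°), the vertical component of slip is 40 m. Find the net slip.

dip-slip = throw / sin(dip) = 40 / sin(49.1°) = 52.92 m
net slip = dip-slip / sin(rake) = 52.92 / sin(33°) = 97.2 m

97.2 m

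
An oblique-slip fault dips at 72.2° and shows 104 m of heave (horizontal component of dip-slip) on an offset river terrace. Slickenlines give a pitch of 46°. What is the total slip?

dip-slip = heave / cos(dip) = 104 / cos(72.2°) = 340.2 m
net slip = dip-slip / sin(rake) = 340.2 / sin(46°) = 473 m

473 m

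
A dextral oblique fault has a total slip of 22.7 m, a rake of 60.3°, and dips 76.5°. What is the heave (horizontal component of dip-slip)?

dip-slip = net slip × sin(rake) = 22.7 m × sin(60.3°) = 19.72 m
heave = dip-slip × cos(dip) = 19.72 × cos(76.5°) = 4.60 m

4.60 m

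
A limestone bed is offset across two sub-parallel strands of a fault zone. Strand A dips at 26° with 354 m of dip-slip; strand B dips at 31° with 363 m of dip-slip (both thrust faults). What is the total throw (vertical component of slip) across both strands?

throw_A = 354 × sin(26°) = 155.2 m
throw_B = 363 × sin(31°) = 187 m
total = 155.2 + 187 = 342 m

342 m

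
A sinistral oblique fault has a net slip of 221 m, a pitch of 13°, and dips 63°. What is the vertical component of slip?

44.3 m

dip-slip = net slip × sin(rake) = 221 m × sin(13°) = 49.71 m
throw = dip-slip × sin(dip) = 49.71 × sin(63°) = 44.3 m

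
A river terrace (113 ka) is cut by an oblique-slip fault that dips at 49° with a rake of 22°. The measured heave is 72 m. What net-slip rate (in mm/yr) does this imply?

dip-slip = heave / cos(dip) = 72 / cos(49°) = 109.7 m
net slip = dip-slip / sin(rake) = 109.7 / sin(22°) = 293 m
rate = 293 m / 113 ka = 0.00259 m/yr = 2.59 mm/yr

2.59 mm/yr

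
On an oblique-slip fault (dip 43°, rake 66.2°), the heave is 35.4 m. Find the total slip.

52.9 m

dip-slip = heave / cos(dip) = 35.4 / cos(43°) = 48.40 m
net slip = dip-slip / sin(rake) = 48.40 / sin(66.2°) = 52.9 m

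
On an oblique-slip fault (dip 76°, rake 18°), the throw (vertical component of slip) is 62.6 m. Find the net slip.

dip-slip = throw / sin(dip) = 62.6 / sin(76°) = 64.52 m
net slip = dip-slip / sin(rake) = 64.52 / sin(18°) = 209 m

209 m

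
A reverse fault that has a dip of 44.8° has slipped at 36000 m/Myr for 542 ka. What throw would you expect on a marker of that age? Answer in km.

dip-slip = rate × time = 36000 m/Myr × 542 ka = 19510 m
throw = dip-slip × sin(dip) = 19510 × sin(44.8°) = 13700 m = 13.7 km

13.7 km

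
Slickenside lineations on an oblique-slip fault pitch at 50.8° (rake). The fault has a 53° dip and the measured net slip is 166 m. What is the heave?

dip-slip = net slip × sin(rake) = 166 m × sin(50.8°) = 128.6 m
heave = dip-slip × cos(dip) = 128.6 × cos(53°) = 77.4 m

77.4 m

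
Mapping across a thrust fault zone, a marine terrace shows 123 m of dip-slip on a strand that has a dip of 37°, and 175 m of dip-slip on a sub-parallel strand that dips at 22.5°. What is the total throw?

141 m

throw_A = 123 × sin(37°) = 74.02 m
throw_B = 175 × sin(22.5°) = 66.97 m
total = 74.02 + 66.97 = 141 m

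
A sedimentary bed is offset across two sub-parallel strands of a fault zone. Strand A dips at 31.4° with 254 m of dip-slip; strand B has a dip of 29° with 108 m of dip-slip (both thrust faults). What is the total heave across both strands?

heave_A = 254 × cos(31.4°) = 216.8 m
heave_B = 108 × cos(29°) = 94.46 m
total = 216.8 + 94.46 = 311 m

311 m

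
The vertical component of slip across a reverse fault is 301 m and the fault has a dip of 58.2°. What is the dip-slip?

dip-slip = throw / sin(dip) = 301 / sin(58.2°) = 354 m

354 m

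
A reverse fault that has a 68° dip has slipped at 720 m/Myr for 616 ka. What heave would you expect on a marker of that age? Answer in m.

166 m

dip-slip = rate × time = 720 m/Myr × 616 ka = 443.5 m
heave = dip-slip × cos(dip) = 443.5 × cos(68°) = 166 m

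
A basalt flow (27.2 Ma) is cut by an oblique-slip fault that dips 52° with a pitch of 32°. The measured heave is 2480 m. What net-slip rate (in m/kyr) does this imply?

dip-slip = heave / cos(dip) = 2480 / cos(52°) = 4028 m
net slip = dip-slip / sin(rake) = 4028 / sin(32°) = 7602 m
rate = 7602 m / 27.2 Ma = 0.000279 m/yr = 0.279 m/kyr

0.279 m/kyr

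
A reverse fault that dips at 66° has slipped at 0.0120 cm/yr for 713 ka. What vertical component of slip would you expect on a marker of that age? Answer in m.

78.2 m

dip-slip = rate × time = 0.0120 cm/yr × 713 ka = 85.56 m
throw = dip-slip × sin(dip) = 85.56 × sin(66°) = 78.2 m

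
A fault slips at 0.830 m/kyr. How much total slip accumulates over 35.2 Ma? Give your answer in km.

slip = rate × time = 0.830 m/kyr × 35.2 Ma = 29200 m = 29.2 km

29.2 km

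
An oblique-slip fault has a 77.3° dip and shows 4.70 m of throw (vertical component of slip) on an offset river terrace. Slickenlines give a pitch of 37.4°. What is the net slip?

7.93 m

dip-slip = throw / sin(dip) = 4.70 / sin(77.3°) = 4.818 m
net slip = dip-slip / sin(rake) = 4.818 / sin(37.4°) = 7.93 m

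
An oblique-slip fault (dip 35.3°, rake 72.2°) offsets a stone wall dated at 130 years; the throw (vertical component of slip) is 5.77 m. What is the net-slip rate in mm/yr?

dip-slip = throw / sin(dip) = 5.77 / sin(35.3°) = 9.985 m
net slip = dip-slip / sin(rake) = 9.985 / sin(72.2°) = 10.49 m
rate = 10.49 m / 130 years = 0.0807 m/yr = 80.7 mm/yr

80.7 mm/yr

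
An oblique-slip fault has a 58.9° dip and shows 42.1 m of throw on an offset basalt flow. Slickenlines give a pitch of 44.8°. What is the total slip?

69.8 m

dip-slip = throw / sin(dip) = 42.1 / sin(58.9°) = 49.17 m
net slip = dip-slip / sin(rake) = 49.17 / sin(44.8°) = 69.8 m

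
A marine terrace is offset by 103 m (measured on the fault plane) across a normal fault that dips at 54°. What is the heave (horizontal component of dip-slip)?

60.5 m

heave = dip-slip × cos(dip) = 103 m × cos(54°) = 60.5 m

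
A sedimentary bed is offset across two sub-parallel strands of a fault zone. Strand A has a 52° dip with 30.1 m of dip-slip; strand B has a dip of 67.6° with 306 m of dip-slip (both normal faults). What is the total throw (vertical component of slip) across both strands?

307 m

throw_A = 30.1 × sin(52°) = 23.72 m
throw_B = 306 × sin(67.6°) = 282.9 m
total = 23.72 + 282.9 = 307 m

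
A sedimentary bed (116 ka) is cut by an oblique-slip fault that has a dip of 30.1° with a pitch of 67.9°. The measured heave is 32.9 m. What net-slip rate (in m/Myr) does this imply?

dip-slip = heave / cos(dip) = 32.9 / cos(30.1°) = 38.03 m
net slip = dip-slip / sin(rake) = 38.03 / sin(67.9°) = 41.04 m
rate = 41.04 m / 116 ka = 0.000354 m/yr = 354 m/Myr

354 m/Myr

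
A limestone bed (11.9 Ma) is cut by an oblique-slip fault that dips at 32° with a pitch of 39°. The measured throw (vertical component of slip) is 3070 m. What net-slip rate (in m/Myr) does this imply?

dip-slip = throw / sin(dip) = 3070 / sin(32°) = 5793 m
net slip = dip-slip / sin(rake) = 5793 / sin(39°) = 9206 m
rate = 9206 m / 11.9 Ma = 0.000774 m/yr = 774 m/Myr

774 m/Myr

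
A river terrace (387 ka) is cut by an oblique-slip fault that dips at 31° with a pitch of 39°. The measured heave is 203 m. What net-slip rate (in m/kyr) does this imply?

dip-slip = heave / cos(dip) = 203 / cos(31°) = 236.8 m
net slip = dip-slip / sin(rake) = 236.8 / sin(39°) = 376.3 m
rate = 376.3 m / 387 ka = 0.000972 m/yr = 0.972 m/kyr

0.972 m/kyr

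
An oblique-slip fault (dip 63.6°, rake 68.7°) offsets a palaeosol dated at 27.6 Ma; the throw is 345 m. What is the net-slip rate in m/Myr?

dip-slip = throw / sin(dip) = 345 / sin(63.6°) = 385.2 m
net slip = dip-slip / sin(rake) = 385.2 / sin(68.7°) = 413.4 m
rate = 413.4 m / 27.6 Ma = 0.0000150 m/yr = 15 m/Myr

15 m/Myr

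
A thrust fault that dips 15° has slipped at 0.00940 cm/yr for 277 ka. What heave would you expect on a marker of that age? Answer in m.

25.2 m

dip-slip = rate × time = 0.00940 cm/yr × 277 ka = 26.04 m
heave = dip-slip × cos(dip) = 26.04 × cos(15°) = 25.2 m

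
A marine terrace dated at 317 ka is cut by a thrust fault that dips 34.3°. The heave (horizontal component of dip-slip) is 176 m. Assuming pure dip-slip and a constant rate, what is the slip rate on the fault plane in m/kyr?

dip-slip = heave / cos(dip) = 176 m / cos(34.3°) = 213 m
rate = 213 m / 317 ka = 0.000672 m/yr = 0.672 m/kyr

0.672 m/kyr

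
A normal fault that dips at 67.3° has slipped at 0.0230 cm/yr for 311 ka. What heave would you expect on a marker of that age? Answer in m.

dip-slip = rate × time = 0.0230 cm/yr × 311 ka = 71.53 m
heave = dip-slip × cos(dip) = 71.53 × cos(67.3°) = 27.6 m

27.6 m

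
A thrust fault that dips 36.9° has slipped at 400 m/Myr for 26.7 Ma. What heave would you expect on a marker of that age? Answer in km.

dip-slip = rate × time = 400 m/Myr × 26.7 Ma = 10680 m
heave = dip-slip × cos(dip) = 10680 × cos(36.9°) = 8540 m = 8.54 km

8.54 km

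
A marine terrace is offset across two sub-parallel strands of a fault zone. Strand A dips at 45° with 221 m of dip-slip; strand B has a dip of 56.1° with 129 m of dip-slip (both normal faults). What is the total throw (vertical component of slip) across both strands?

263 m

throw_A = 221 × sin(45°) = 156.3 m
throw_B = 129 × sin(56.1°) = 107.1 m
total = 156.3 + 107.1 = 263 m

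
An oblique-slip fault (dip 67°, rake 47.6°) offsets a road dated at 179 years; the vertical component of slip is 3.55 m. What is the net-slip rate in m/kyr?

29.2 m/kyr

dip-slip = throw / sin(dip) = 3.55 / sin(67°) = 3.857 m
net slip = dip-slip / sin(rake) = 3.857 / sin(47.6°) = 5.222 m
rate = 5.222 m / 179 years = 0.0292 m/yr = 29.2 m/kyr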